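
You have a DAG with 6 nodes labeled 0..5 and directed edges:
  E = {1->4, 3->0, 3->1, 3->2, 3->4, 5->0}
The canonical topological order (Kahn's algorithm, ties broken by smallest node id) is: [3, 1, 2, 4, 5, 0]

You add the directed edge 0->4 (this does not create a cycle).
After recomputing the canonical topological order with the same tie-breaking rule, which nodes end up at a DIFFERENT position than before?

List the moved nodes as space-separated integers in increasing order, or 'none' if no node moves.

Old toposort: [3, 1, 2, 4, 5, 0]
Added edge 0->4
Recompute Kahn (smallest-id tiebreak):
  initial in-degrees: [2, 1, 1, 0, 3, 0]
  ready (indeg=0): [3, 5]
  pop 3: indeg[0]->1; indeg[1]->0; indeg[2]->0; indeg[4]->2 | ready=[1, 2, 5] | order so far=[3]
  pop 1: indeg[4]->1 | ready=[2, 5] | order so far=[3, 1]
  pop 2: no out-edges | ready=[5] | order so far=[3, 1, 2]
  pop 5: indeg[0]->0 | ready=[0] | order so far=[3, 1, 2, 5]
  pop 0: indeg[4]->0 | ready=[4] | order so far=[3, 1, 2, 5, 0]
  pop 4: no out-edges | ready=[] | order so far=[3, 1, 2, 5, 0, 4]
New canonical toposort: [3, 1, 2, 5, 0, 4]
Compare positions:
  Node 0: index 5 -> 4 (moved)
  Node 1: index 1 -> 1 (same)
  Node 2: index 2 -> 2 (same)
  Node 3: index 0 -> 0 (same)
  Node 4: index 3 -> 5 (moved)
  Node 5: index 4 -> 3 (moved)
Nodes that changed position: 0 4 5

Answer: 0 4 5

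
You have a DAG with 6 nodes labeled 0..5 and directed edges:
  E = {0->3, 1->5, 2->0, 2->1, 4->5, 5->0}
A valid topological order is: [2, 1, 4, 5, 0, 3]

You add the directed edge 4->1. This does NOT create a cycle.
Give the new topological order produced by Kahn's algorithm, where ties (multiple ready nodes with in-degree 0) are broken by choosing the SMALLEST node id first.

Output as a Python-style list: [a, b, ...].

Answer: [2, 4, 1, 5, 0, 3]

Derivation:
Old toposort: [2, 1, 4, 5, 0, 3]
Added edge: 4->1
Position of 4 (2) > position of 1 (1). Must reorder: 4 must now come before 1.
Run Kahn's algorithm (break ties by smallest node id):
  initial in-degrees: [2, 2, 0, 1, 0, 2]
  ready (indeg=0): [2, 4]
  pop 2: indeg[0]->1; indeg[1]->1 | ready=[4] | order so far=[2]
  pop 4: indeg[1]->0; indeg[5]->1 | ready=[1] | order so far=[2, 4]
  pop 1: indeg[5]->0 | ready=[5] | order so far=[2, 4, 1]
  pop 5: indeg[0]->0 | ready=[0] | order so far=[2, 4, 1, 5]
  pop 0: indeg[3]->0 | ready=[3] | order so far=[2, 4, 1, 5, 0]
  pop 3: no out-edges | ready=[] | order so far=[2, 4, 1, 5, 0, 3]
  Result: [2, 4, 1, 5, 0, 3]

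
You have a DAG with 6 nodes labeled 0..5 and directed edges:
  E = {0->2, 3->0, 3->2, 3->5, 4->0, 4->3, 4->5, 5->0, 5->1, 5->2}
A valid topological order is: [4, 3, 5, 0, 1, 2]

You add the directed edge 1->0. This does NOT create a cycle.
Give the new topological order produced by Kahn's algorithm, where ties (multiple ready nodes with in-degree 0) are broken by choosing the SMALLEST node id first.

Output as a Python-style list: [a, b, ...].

Old toposort: [4, 3, 5, 0, 1, 2]
Added edge: 1->0
Position of 1 (4) > position of 0 (3). Must reorder: 1 must now come before 0.
Run Kahn's algorithm (break ties by smallest node id):
  initial in-degrees: [4, 1, 3, 1, 0, 2]
  ready (indeg=0): [4]
  pop 4: indeg[0]->3; indeg[3]->0; indeg[5]->1 | ready=[3] | order so far=[4]
  pop 3: indeg[0]->2; indeg[2]->2; indeg[5]->0 | ready=[5] | order so far=[4, 3]
  pop 5: indeg[0]->1; indeg[1]->0; indeg[2]->1 | ready=[1] | order so far=[4, 3, 5]
  pop 1: indeg[0]->0 | ready=[0] | order so far=[4, 3, 5, 1]
  pop 0: indeg[2]->0 | ready=[2] | order so far=[4, 3, 5, 1, 0]
  pop 2: no out-edges | ready=[] | order so far=[4, 3, 5, 1, 0, 2]
  Result: [4, 3, 5, 1, 0, 2]

Answer: [4, 3, 5, 1, 0, 2]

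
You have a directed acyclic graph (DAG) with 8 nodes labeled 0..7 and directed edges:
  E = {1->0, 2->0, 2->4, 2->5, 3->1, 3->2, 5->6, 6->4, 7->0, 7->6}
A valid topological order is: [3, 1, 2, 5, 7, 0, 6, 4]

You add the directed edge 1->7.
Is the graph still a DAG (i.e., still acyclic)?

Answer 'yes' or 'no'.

Answer: yes

Derivation:
Given toposort: [3, 1, 2, 5, 7, 0, 6, 4]
Position of 1: index 1; position of 7: index 4
New edge 1->7: forward
Forward edge: respects the existing order. Still a DAG, same toposort still valid.
Still a DAG? yes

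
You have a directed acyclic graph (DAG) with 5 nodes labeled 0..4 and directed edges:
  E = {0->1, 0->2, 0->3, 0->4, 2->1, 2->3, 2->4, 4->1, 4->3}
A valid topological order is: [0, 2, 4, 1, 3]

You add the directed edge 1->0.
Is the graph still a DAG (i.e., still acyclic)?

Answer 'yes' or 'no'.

Given toposort: [0, 2, 4, 1, 3]
Position of 1: index 3; position of 0: index 0
New edge 1->0: backward (u after v in old order)
Backward edge: old toposort is now invalid. Check if this creates a cycle.
Does 0 already reach 1? Reachable from 0: [0, 1, 2, 3, 4]. YES -> cycle!
Still a DAG? no

Answer: no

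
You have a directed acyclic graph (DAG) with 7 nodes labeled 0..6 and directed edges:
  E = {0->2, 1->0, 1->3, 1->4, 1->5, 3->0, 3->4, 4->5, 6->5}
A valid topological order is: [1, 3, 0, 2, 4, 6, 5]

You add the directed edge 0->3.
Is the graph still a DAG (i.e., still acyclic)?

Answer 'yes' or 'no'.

Answer: no

Derivation:
Given toposort: [1, 3, 0, 2, 4, 6, 5]
Position of 0: index 2; position of 3: index 1
New edge 0->3: backward (u after v in old order)
Backward edge: old toposort is now invalid. Check if this creates a cycle.
Does 3 already reach 0? Reachable from 3: [0, 2, 3, 4, 5]. YES -> cycle!
Still a DAG? no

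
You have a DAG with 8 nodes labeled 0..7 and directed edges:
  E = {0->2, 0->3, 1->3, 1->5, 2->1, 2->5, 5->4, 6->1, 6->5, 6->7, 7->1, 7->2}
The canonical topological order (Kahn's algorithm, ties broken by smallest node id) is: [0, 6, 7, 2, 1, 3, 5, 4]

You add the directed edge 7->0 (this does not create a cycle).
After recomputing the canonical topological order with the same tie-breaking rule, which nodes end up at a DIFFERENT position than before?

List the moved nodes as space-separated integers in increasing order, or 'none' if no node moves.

Answer: 0 6 7

Derivation:
Old toposort: [0, 6, 7, 2, 1, 3, 5, 4]
Added edge 7->0
Recompute Kahn (smallest-id tiebreak):
  initial in-degrees: [1, 3, 2, 2, 1, 3, 0, 1]
  ready (indeg=0): [6]
  pop 6: indeg[1]->2; indeg[5]->2; indeg[7]->0 | ready=[7] | order so far=[6]
  pop 7: indeg[0]->0; indeg[1]->1; indeg[2]->1 | ready=[0] | order so far=[6, 7]
  pop 0: indeg[2]->0; indeg[3]->1 | ready=[2] | order so far=[6, 7, 0]
  pop 2: indeg[1]->0; indeg[5]->1 | ready=[1] | order so far=[6, 7, 0, 2]
  pop 1: indeg[3]->0; indeg[5]->0 | ready=[3, 5] | order so far=[6, 7, 0, 2, 1]
  pop 3: no out-edges | ready=[5] | order so far=[6, 7, 0, 2, 1, 3]
  pop 5: indeg[4]->0 | ready=[4] | order so far=[6, 7, 0, 2, 1, 3, 5]
  pop 4: no out-edges | ready=[] | order so far=[6, 7, 0, 2, 1, 3, 5, 4]
New canonical toposort: [6, 7, 0, 2, 1, 3, 5, 4]
Compare positions:
  Node 0: index 0 -> 2 (moved)
  Node 1: index 4 -> 4 (same)
  Node 2: index 3 -> 3 (same)
  Node 3: index 5 -> 5 (same)
  Node 4: index 7 -> 7 (same)
  Node 5: index 6 -> 6 (same)
  Node 6: index 1 -> 0 (moved)
  Node 7: index 2 -> 1 (moved)
Nodes that changed position: 0 6 7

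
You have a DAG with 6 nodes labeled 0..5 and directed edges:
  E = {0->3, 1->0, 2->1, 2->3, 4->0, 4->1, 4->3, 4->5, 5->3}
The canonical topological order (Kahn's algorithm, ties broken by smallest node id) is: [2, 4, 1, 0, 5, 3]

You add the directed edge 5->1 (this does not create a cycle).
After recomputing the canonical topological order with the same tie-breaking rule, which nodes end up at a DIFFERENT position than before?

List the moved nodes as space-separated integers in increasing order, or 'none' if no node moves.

Answer: 0 1 5

Derivation:
Old toposort: [2, 4, 1, 0, 5, 3]
Added edge 5->1
Recompute Kahn (smallest-id tiebreak):
  initial in-degrees: [2, 3, 0, 4, 0, 1]
  ready (indeg=0): [2, 4]
  pop 2: indeg[1]->2; indeg[3]->3 | ready=[4] | order so far=[2]
  pop 4: indeg[0]->1; indeg[1]->1; indeg[3]->2; indeg[5]->0 | ready=[5] | order so far=[2, 4]
  pop 5: indeg[1]->0; indeg[3]->1 | ready=[1] | order so far=[2, 4, 5]
  pop 1: indeg[0]->0 | ready=[0] | order so far=[2, 4, 5, 1]
  pop 0: indeg[3]->0 | ready=[3] | order so far=[2, 4, 5, 1, 0]
  pop 3: no out-edges | ready=[] | order so far=[2, 4, 5, 1, 0, 3]
New canonical toposort: [2, 4, 5, 1, 0, 3]
Compare positions:
  Node 0: index 3 -> 4 (moved)
  Node 1: index 2 -> 3 (moved)
  Node 2: index 0 -> 0 (same)
  Node 3: index 5 -> 5 (same)
  Node 4: index 1 -> 1 (same)
  Node 5: index 4 -> 2 (moved)
Nodes that changed position: 0 1 5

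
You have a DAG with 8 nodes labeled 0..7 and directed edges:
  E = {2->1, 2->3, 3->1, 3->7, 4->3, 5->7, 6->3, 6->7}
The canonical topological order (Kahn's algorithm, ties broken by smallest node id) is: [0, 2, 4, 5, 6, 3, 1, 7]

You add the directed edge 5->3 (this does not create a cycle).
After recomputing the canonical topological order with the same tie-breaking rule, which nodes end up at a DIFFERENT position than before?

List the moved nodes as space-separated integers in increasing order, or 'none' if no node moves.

Answer: none

Derivation:
Old toposort: [0, 2, 4, 5, 6, 3, 1, 7]
Added edge 5->3
Recompute Kahn (smallest-id tiebreak):
  initial in-degrees: [0, 2, 0, 4, 0, 0, 0, 3]
  ready (indeg=0): [0, 2, 4, 5, 6]
  pop 0: no out-edges | ready=[2, 4, 5, 6] | order so far=[0]
  pop 2: indeg[1]->1; indeg[3]->3 | ready=[4, 5, 6] | order so far=[0, 2]
  pop 4: indeg[3]->2 | ready=[5, 6] | order so far=[0, 2, 4]
  pop 5: indeg[3]->1; indeg[7]->2 | ready=[6] | order so far=[0, 2, 4, 5]
  pop 6: indeg[3]->0; indeg[7]->1 | ready=[3] | order so far=[0, 2, 4, 5, 6]
  pop 3: indeg[1]->0; indeg[7]->0 | ready=[1, 7] | order so far=[0, 2, 4, 5, 6, 3]
  pop 1: no out-edges | ready=[7] | order so far=[0, 2, 4, 5, 6, 3, 1]
  pop 7: no out-edges | ready=[] | order so far=[0, 2, 4, 5, 6, 3, 1, 7]
New canonical toposort: [0, 2, 4, 5, 6, 3, 1, 7]
Compare positions:
  Node 0: index 0 -> 0 (same)
  Node 1: index 6 -> 6 (same)
  Node 2: index 1 -> 1 (same)
  Node 3: index 5 -> 5 (same)
  Node 4: index 2 -> 2 (same)
  Node 5: index 3 -> 3 (same)
  Node 6: index 4 -> 4 (same)
  Node 7: index 7 -> 7 (same)
Nodes that changed position: none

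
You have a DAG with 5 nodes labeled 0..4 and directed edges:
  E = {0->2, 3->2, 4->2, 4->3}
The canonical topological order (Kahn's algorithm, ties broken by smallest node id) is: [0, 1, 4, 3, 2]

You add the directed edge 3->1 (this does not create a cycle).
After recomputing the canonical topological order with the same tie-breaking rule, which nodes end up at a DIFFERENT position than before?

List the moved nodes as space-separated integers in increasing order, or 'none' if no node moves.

Old toposort: [0, 1, 4, 3, 2]
Added edge 3->1
Recompute Kahn (smallest-id tiebreak):
  initial in-degrees: [0, 1, 3, 1, 0]
  ready (indeg=0): [0, 4]
  pop 0: indeg[2]->2 | ready=[4] | order so far=[0]
  pop 4: indeg[2]->1; indeg[3]->0 | ready=[3] | order so far=[0, 4]
  pop 3: indeg[1]->0; indeg[2]->0 | ready=[1, 2] | order so far=[0, 4, 3]
  pop 1: no out-edges | ready=[2] | order so far=[0, 4, 3, 1]
  pop 2: no out-edges | ready=[] | order so far=[0, 4, 3, 1, 2]
New canonical toposort: [0, 4, 3, 1, 2]
Compare positions:
  Node 0: index 0 -> 0 (same)
  Node 1: index 1 -> 3 (moved)
  Node 2: index 4 -> 4 (same)
  Node 3: index 3 -> 2 (moved)
  Node 4: index 2 -> 1 (moved)
Nodes that changed position: 1 3 4

Answer: 1 3 4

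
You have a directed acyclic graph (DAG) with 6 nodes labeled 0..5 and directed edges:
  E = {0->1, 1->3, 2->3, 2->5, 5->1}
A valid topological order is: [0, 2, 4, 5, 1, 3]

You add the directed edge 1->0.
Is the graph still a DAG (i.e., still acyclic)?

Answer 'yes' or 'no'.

Answer: no

Derivation:
Given toposort: [0, 2, 4, 5, 1, 3]
Position of 1: index 4; position of 0: index 0
New edge 1->0: backward (u after v in old order)
Backward edge: old toposort is now invalid. Check if this creates a cycle.
Does 0 already reach 1? Reachable from 0: [0, 1, 3]. YES -> cycle!
Still a DAG? no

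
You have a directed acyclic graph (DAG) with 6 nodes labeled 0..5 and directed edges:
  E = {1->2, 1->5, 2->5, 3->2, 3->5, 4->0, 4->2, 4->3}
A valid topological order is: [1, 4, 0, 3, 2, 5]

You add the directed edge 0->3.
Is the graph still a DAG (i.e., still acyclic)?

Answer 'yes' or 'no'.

Answer: yes

Derivation:
Given toposort: [1, 4, 0, 3, 2, 5]
Position of 0: index 2; position of 3: index 3
New edge 0->3: forward
Forward edge: respects the existing order. Still a DAG, same toposort still valid.
Still a DAG? yes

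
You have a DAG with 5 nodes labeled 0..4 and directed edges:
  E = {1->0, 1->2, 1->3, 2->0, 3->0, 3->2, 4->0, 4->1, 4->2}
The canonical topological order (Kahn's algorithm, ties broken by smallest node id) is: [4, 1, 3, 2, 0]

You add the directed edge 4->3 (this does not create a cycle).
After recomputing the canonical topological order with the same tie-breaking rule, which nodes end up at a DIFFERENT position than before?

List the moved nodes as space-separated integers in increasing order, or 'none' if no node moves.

Answer: none

Derivation:
Old toposort: [4, 1, 3, 2, 0]
Added edge 4->3
Recompute Kahn (smallest-id tiebreak):
  initial in-degrees: [4, 1, 3, 2, 0]
  ready (indeg=0): [4]
  pop 4: indeg[0]->3; indeg[1]->0; indeg[2]->2; indeg[3]->1 | ready=[1] | order so far=[4]
  pop 1: indeg[0]->2; indeg[2]->1; indeg[3]->0 | ready=[3] | order so far=[4, 1]
  pop 3: indeg[0]->1; indeg[2]->0 | ready=[2] | order so far=[4, 1, 3]
  pop 2: indeg[0]->0 | ready=[0] | order so far=[4, 1, 3, 2]
  pop 0: no out-edges | ready=[] | order so far=[4, 1, 3, 2, 0]
New canonical toposort: [4, 1, 3, 2, 0]
Compare positions:
  Node 0: index 4 -> 4 (same)
  Node 1: index 1 -> 1 (same)
  Node 2: index 3 -> 3 (same)
  Node 3: index 2 -> 2 (same)
  Node 4: index 0 -> 0 (same)
Nodes that changed position: none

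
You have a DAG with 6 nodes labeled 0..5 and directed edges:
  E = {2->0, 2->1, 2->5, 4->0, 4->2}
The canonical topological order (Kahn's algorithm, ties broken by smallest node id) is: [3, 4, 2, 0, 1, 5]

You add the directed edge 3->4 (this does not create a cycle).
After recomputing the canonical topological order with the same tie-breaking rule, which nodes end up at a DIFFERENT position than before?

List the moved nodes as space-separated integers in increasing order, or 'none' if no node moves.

Old toposort: [3, 4, 2, 0, 1, 5]
Added edge 3->4
Recompute Kahn (smallest-id tiebreak):
  initial in-degrees: [2, 1, 1, 0, 1, 1]
  ready (indeg=0): [3]
  pop 3: indeg[4]->0 | ready=[4] | order so far=[3]
  pop 4: indeg[0]->1; indeg[2]->0 | ready=[2] | order so far=[3, 4]
  pop 2: indeg[0]->0; indeg[1]->0; indeg[5]->0 | ready=[0, 1, 5] | order so far=[3, 4, 2]
  pop 0: no out-edges | ready=[1, 5] | order so far=[3, 4, 2, 0]
  pop 1: no out-edges | ready=[5] | order so far=[3, 4, 2, 0, 1]
  pop 5: no out-edges | ready=[] | order so far=[3, 4, 2, 0, 1, 5]
New canonical toposort: [3, 4, 2, 0, 1, 5]
Compare positions:
  Node 0: index 3 -> 3 (same)
  Node 1: index 4 -> 4 (same)
  Node 2: index 2 -> 2 (same)
  Node 3: index 0 -> 0 (same)
  Node 4: index 1 -> 1 (same)
  Node 5: index 5 -> 5 (same)
Nodes that changed position: none

Answer: none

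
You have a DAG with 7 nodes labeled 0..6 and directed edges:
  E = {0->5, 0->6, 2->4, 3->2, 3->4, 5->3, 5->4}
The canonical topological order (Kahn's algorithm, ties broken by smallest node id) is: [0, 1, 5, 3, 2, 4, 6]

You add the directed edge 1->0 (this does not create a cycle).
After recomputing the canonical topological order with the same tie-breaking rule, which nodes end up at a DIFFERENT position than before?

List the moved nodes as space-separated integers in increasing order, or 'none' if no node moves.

Old toposort: [0, 1, 5, 3, 2, 4, 6]
Added edge 1->0
Recompute Kahn (smallest-id tiebreak):
  initial in-degrees: [1, 0, 1, 1, 3, 1, 1]
  ready (indeg=0): [1]
  pop 1: indeg[0]->0 | ready=[0] | order so far=[1]
  pop 0: indeg[5]->0; indeg[6]->0 | ready=[5, 6] | order so far=[1, 0]
  pop 5: indeg[3]->0; indeg[4]->2 | ready=[3, 6] | order so far=[1, 0, 5]
  pop 3: indeg[2]->0; indeg[4]->1 | ready=[2, 6] | order so far=[1, 0, 5, 3]
  pop 2: indeg[4]->0 | ready=[4, 6] | order so far=[1, 0, 5, 3, 2]
  pop 4: no out-edges | ready=[6] | order so far=[1, 0, 5, 3, 2, 4]
  pop 6: no out-edges | ready=[] | order so far=[1, 0, 5, 3, 2, 4, 6]
New canonical toposort: [1, 0, 5, 3, 2, 4, 6]
Compare positions:
  Node 0: index 0 -> 1 (moved)
  Node 1: index 1 -> 0 (moved)
  Node 2: index 4 -> 4 (same)
  Node 3: index 3 -> 3 (same)
  Node 4: index 5 -> 5 (same)
  Node 5: index 2 -> 2 (same)
  Node 6: index 6 -> 6 (same)
Nodes that changed position: 0 1

Answer: 0 1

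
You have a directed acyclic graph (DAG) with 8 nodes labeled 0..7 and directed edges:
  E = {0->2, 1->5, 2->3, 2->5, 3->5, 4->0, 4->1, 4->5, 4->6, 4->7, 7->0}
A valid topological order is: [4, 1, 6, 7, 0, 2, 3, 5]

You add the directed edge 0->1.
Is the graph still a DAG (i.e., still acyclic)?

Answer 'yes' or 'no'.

Answer: yes

Derivation:
Given toposort: [4, 1, 6, 7, 0, 2, 3, 5]
Position of 0: index 4; position of 1: index 1
New edge 0->1: backward (u after v in old order)
Backward edge: old toposort is now invalid. Check if this creates a cycle.
Does 1 already reach 0? Reachable from 1: [1, 5]. NO -> still a DAG (reorder needed).
Still a DAG? yes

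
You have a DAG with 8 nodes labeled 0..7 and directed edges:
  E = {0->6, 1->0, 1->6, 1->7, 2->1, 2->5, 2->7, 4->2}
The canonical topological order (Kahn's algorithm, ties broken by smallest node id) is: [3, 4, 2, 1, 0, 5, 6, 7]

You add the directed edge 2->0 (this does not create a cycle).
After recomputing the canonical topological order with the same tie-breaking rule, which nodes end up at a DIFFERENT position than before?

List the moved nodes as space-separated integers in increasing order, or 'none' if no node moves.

Old toposort: [3, 4, 2, 1, 0, 5, 6, 7]
Added edge 2->0
Recompute Kahn (smallest-id tiebreak):
  initial in-degrees: [2, 1, 1, 0, 0, 1, 2, 2]
  ready (indeg=0): [3, 4]
  pop 3: no out-edges | ready=[4] | order so far=[3]
  pop 4: indeg[2]->0 | ready=[2] | order so far=[3, 4]
  pop 2: indeg[0]->1; indeg[1]->0; indeg[5]->0; indeg[7]->1 | ready=[1, 5] | order so far=[3, 4, 2]
  pop 1: indeg[0]->0; indeg[6]->1; indeg[7]->0 | ready=[0, 5, 7] | order so far=[3, 4, 2, 1]
  pop 0: indeg[6]->0 | ready=[5, 6, 7] | order so far=[3, 4, 2, 1, 0]
  pop 5: no out-edges | ready=[6, 7] | order so far=[3, 4, 2, 1, 0, 5]
  pop 6: no out-edges | ready=[7] | order so far=[3, 4, 2, 1, 0, 5, 6]
  pop 7: no out-edges | ready=[] | order so far=[3, 4, 2, 1, 0, 5, 6, 7]
New canonical toposort: [3, 4, 2, 1, 0, 5, 6, 7]
Compare positions:
  Node 0: index 4 -> 4 (same)
  Node 1: index 3 -> 3 (same)
  Node 2: index 2 -> 2 (same)
  Node 3: index 0 -> 0 (same)
  Node 4: index 1 -> 1 (same)
  Node 5: index 5 -> 5 (same)
  Node 6: index 6 -> 6 (same)
  Node 7: index 7 -> 7 (same)
Nodes that changed position: none

Answer: none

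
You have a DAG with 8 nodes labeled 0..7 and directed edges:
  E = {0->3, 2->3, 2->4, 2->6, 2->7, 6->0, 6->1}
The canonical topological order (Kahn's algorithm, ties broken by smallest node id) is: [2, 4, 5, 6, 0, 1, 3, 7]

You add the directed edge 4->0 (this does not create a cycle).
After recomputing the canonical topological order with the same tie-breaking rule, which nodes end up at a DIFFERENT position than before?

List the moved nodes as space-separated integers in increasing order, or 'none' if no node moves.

Answer: none

Derivation:
Old toposort: [2, 4, 5, 6, 0, 1, 3, 7]
Added edge 4->0
Recompute Kahn (smallest-id tiebreak):
  initial in-degrees: [2, 1, 0, 2, 1, 0, 1, 1]
  ready (indeg=0): [2, 5]
  pop 2: indeg[3]->1; indeg[4]->0; indeg[6]->0; indeg[7]->0 | ready=[4, 5, 6, 7] | order so far=[2]
  pop 4: indeg[0]->1 | ready=[5, 6, 7] | order so far=[2, 4]
  pop 5: no out-edges | ready=[6, 7] | order so far=[2, 4, 5]
  pop 6: indeg[0]->0; indeg[1]->0 | ready=[0, 1, 7] | order so far=[2, 4, 5, 6]
  pop 0: indeg[3]->0 | ready=[1, 3, 7] | order so far=[2, 4, 5, 6, 0]
  pop 1: no out-edges | ready=[3, 7] | order so far=[2, 4, 5, 6, 0, 1]
  pop 3: no out-edges | ready=[7] | order so far=[2, 4, 5, 6, 0, 1, 3]
  pop 7: no out-edges | ready=[] | order so far=[2, 4, 5, 6, 0, 1, 3, 7]
New canonical toposort: [2, 4, 5, 6, 0, 1, 3, 7]
Compare positions:
  Node 0: index 4 -> 4 (same)
  Node 1: index 5 -> 5 (same)
  Node 2: index 0 -> 0 (same)
  Node 3: index 6 -> 6 (same)
  Node 4: index 1 -> 1 (same)
  Node 5: index 2 -> 2 (same)
  Node 6: index 3 -> 3 (same)
  Node 7: index 7 -> 7 (same)
Nodes that changed position: none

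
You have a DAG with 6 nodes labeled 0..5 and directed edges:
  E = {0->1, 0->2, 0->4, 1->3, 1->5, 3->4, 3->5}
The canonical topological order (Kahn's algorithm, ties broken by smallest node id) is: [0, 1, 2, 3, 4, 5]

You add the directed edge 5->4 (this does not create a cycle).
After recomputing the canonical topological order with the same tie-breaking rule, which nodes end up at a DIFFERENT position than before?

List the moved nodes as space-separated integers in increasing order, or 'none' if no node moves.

Old toposort: [0, 1, 2, 3, 4, 5]
Added edge 5->4
Recompute Kahn (smallest-id tiebreak):
  initial in-degrees: [0, 1, 1, 1, 3, 2]
  ready (indeg=0): [0]
  pop 0: indeg[1]->0; indeg[2]->0; indeg[4]->2 | ready=[1, 2] | order so far=[0]
  pop 1: indeg[3]->0; indeg[5]->1 | ready=[2, 3] | order so far=[0, 1]
  pop 2: no out-edges | ready=[3] | order so far=[0, 1, 2]
  pop 3: indeg[4]->1; indeg[5]->0 | ready=[5] | order so far=[0, 1, 2, 3]
  pop 5: indeg[4]->0 | ready=[4] | order so far=[0, 1, 2, 3, 5]
  pop 4: no out-edges | ready=[] | order so far=[0, 1, 2, 3, 5, 4]
New canonical toposort: [0, 1, 2, 3, 5, 4]
Compare positions:
  Node 0: index 0 -> 0 (same)
  Node 1: index 1 -> 1 (same)
  Node 2: index 2 -> 2 (same)
  Node 3: index 3 -> 3 (same)
  Node 4: index 4 -> 5 (moved)
  Node 5: index 5 -> 4 (moved)
Nodes that changed position: 4 5

Answer: 4 5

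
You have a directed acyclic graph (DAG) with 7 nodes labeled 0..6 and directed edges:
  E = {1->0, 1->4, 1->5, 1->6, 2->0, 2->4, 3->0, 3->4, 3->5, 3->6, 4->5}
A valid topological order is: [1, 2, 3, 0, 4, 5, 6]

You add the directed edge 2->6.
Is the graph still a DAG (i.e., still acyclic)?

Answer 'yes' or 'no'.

Answer: yes

Derivation:
Given toposort: [1, 2, 3, 0, 4, 5, 6]
Position of 2: index 1; position of 6: index 6
New edge 2->6: forward
Forward edge: respects the existing order. Still a DAG, same toposort still valid.
Still a DAG? yes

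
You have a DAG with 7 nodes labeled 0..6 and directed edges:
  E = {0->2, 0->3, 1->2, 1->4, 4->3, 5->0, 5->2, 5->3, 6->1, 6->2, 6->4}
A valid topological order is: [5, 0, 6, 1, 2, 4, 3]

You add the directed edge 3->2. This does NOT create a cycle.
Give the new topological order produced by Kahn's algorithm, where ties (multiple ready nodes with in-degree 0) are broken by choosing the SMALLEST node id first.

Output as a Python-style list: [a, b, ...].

Answer: [5, 0, 6, 1, 4, 3, 2]

Derivation:
Old toposort: [5, 0, 6, 1, 2, 4, 3]
Added edge: 3->2
Position of 3 (6) > position of 2 (4). Must reorder: 3 must now come before 2.
Run Kahn's algorithm (break ties by smallest node id):
  initial in-degrees: [1, 1, 5, 3, 2, 0, 0]
  ready (indeg=0): [5, 6]
  pop 5: indeg[0]->0; indeg[2]->4; indeg[3]->2 | ready=[0, 6] | order so far=[5]
  pop 0: indeg[2]->3; indeg[3]->1 | ready=[6] | order so far=[5, 0]
  pop 6: indeg[1]->0; indeg[2]->2; indeg[4]->1 | ready=[1] | order so far=[5, 0, 6]
  pop 1: indeg[2]->1; indeg[4]->0 | ready=[4] | order so far=[5, 0, 6, 1]
  pop 4: indeg[3]->0 | ready=[3] | order so far=[5, 0, 6, 1, 4]
  pop 3: indeg[2]->0 | ready=[2] | order so far=[5, 0, 6, 1, 4, 3]
  pop 2: no out-edges | ready=[] | order so far=[5, 0, 6, 1, 4, 3, 2]
  Result: [5, 0, 6, 1, 4, 3, 2]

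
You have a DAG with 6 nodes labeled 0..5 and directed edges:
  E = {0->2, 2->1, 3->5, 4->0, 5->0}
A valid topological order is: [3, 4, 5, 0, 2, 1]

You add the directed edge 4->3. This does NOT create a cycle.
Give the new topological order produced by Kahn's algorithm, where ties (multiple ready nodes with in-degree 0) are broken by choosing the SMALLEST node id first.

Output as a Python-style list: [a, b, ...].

Answer: [4, 3, 5, 0, 2, 1]

Derivation:
Old toposort: [3, 4, 5, 0, 2, 1]
Added edge: 4->3
Position of 4 (1) > position of 3 (0). Must reorder: 4 must now come before 3.
Run Kahn's algorithm (break ties by smallest node id):
  initial in-degrees: [2, 1, 1, 1, 0, 1]
  ready (indeg=0): [4]
  pop 4: indeg[0]->1; indeg[3]->0 | ready=[3] | order so far=[4]
  pop 3: indeg[5]->0 | ready=[5] | order so far=[4, 3]
  pop 5: indeg[0]->0 | ready=[0] | order so far=[4, 3, 5]
  pop 0: indeg[2]->0 | ready=[2] | order so far=[4, 3, 5, 0]
  pop 2: indeg[1]->0 | ready=[1] | order so far=[4, 3, 5, 0, 2]
  pop 1: no out-edges | ready=[] | order so far=[4, 3, 5, 0, 2, 1]
  Result: [4, 3, 5, 0, 2, 1]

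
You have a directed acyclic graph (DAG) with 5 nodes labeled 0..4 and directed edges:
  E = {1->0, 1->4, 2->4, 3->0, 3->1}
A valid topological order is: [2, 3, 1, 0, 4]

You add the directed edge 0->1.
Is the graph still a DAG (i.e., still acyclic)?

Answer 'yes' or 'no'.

Given toposort: [2, 3, 1, 0, 4]
Position of 0: index 3; position of 1: index 2
New edge 0->1: backward (u after v in old order)
Backward edge: old toposort is now invalid. Check if this creates a cycle.
Does 1 already reach 0? Reachable from 1: [0, 1, 4]. YES -> cycle!
Still a DAG? no

Answer: no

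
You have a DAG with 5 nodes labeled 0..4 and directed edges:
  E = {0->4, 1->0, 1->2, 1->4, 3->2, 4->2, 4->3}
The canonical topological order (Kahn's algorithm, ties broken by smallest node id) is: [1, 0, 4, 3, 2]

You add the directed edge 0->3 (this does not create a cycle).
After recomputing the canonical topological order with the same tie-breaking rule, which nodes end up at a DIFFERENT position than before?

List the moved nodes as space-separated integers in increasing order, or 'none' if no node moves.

Answer: none

Derivation:
Old toposort: [1, 0, 4, 3, 2]
Added edge 0->3
Recompute Kahn (smallest-id tiebreak):
  initial in-degrees: [1, 0, 3, 2, 2]
  ready (indeg=0): [1]
  pop 1: indeg[0]->0; indeg[2]->2; indeg[4]->1 | ready=[0] | order so far=[1]
  pop 0: indeg[3]->1; indeg[4]->0 | ready=[4] | order so far=[1, 0]
  pop 4: indeg[2]->1; indeg[3]->0 | ready=[3] | order so far=[1, 0, 4]
  pop 3: indeg[2]->0 | ready=[2] | order so far=[1, 0, 4, 3]
  pop 2: no out-edges | ready=[] | order so far=[1, 0, 4, 3, 2]
New canonical toposort: [1, 0, 4, 3, 2]
Compare positions:
  Node 0: index 1 -> 1 (same)
  Node 1: index 0 -> 0 (same)
  Node 2: index 4 -> 4 (same)
  Node 3: index 3 -> 3 (same)
  Node 4: index 2 -> 2 (same)
Nodes that changed position: none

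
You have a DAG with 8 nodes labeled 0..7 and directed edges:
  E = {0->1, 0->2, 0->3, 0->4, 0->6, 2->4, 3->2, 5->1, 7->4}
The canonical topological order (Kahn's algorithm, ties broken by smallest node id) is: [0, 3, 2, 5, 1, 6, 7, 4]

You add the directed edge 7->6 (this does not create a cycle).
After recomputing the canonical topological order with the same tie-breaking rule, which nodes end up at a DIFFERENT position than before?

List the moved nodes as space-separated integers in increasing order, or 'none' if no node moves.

Answer: 4 6 7

Derivation:
Old toposort: [0, 3, 2, 5, 1, 6, 7, 4]
Added edge 7->6
Recompute Kahn (smallest-id tiebreak):
  initial in-degrees: [0, 2, 2, 1, 3, 0, 2, 0]
  ready (indeg=0): [0, 5, 7]
  pop 0: indeg[1]->1; indeg[2]->1; indeg[3]->0; indeg[4]->2; indeg[6]->1 | ready=[3, 5, 7] | order so far=[0]
  pop 3: indeg[2]->0 | ready=[2, 5, 7] | order so far=[0, 3]
  pop 2: indeg[4]->1 | ready=[5, 7] | order so far=[0, 3, 2]
  pop 5: indeg[1]->0 | ready=[1, 7] | order so far=[0, 3, 2, 5]
  pop 1: no out-edges | ready=[7] | order so far=[0, 3, 2, 5, 1]
  pop 7: indeg[4]->0; indeg[6]->0 | ready=[4, 6] | order so far=[0, 3, 2, 5, 1, 7]
  pop 4: no out-edges | ready=[6] | order so far=[0, 3, 2, 5, 1, 7, 4]
  pop 6: no out-edges | ready=[] | order so far=[0, 3, 2, 5, 1, 7, 4, 6]
New canonical toposort: [0, 3, 2, 5, 1, 7, 4, 6]
Compare positions:
  Node 0: index 0 -> 0 (same)
  Node 1: index 4 -> 4 (same)
  Node 2: index 2 -> 2 (same)
  Node 3: index 1 -> 1 (same)
  Node 4: index 7 -> 6 (moved)
  Node 5: index 3 -> 3 (same)
  Node 6: index 5 -> 7 (moved)
  Node 7: index 6 -> 5 (moved)
Nodes that changed position: 4 6 7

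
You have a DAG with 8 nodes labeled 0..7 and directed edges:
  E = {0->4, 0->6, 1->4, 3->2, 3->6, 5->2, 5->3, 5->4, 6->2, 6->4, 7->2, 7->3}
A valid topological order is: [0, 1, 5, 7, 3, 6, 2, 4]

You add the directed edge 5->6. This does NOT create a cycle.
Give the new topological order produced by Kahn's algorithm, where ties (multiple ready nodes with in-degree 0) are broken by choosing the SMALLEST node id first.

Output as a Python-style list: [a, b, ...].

Answer: [0, 1, 5, 7, 3, 6, 2, 4]

Derivation:
Old toposort: [0, 1, 5, 7, 3, 6, 2, 4]
Added edge: 5->6
Position of 5 (2) < position of 6 (5). Old order still valid.
Run Kahn's algorithm (break ties by smallest node id):
  initial in-degrees: [0, 0, 4, 2, 4, 0, 3, 0]
  ready (indeg=0): [0, 1, 5, 7]
  pop 0: indeg[4]->3; indeg[6]->2 | ready=[1, 5, 7] | order so far=[0]
  pop 1: indeg[4]->2 | ready=[5, 7] | order so far=[0, 1]
  pop 5: indeg[2]->3; indeg[3]->1; indeg[4]->1; indeg[6]->1 | ready=[7] | order so far=[0, 1, 5]
  pop 7: indeg[2]->2; indeg[3]->0 | ready=[3] | order so far=[0, 1, 5, 7]
  pop 3: indeg[2]->1; indeg[6]->0 | ready=[6] | order so far=[0, 1, 5, 7, 3]
  pop 6: indeg[2]->0; indeg[4]->0 | ready=[2, 4] | order so far=[0, 1, 5, 7, 3, 6]
  pop 2: no out-edges | ready=[4] | order so far=[0, 1, 5, 7, 3, 6, 2]
  pop 4: no out-edges | ready=[] | order so far=[0, 1, 5, 7, 3, 6, 2, 4]
  Result: [0, 1, 5, 7, 3, 6, 2, 4]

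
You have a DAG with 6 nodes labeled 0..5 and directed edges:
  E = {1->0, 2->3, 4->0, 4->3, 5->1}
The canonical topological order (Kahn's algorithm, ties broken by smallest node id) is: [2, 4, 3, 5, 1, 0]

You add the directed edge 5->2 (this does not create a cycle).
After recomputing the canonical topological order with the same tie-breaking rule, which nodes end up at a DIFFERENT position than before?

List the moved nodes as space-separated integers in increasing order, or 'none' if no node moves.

Old toposort: [2, 4, 3, 5, 1, 0]
Added edge 5->2
Recompute Kahn (smallest-id tiebreak):
  initial in-degrees: [2, 1, 1, 2, 0, 0]
  ready (indeg=0): [4, 5]
  pop 4: indeg[0]->1; indeg[3]->1 | ready=[5] | order so far=[4]
  pop 5: indeg[1]->0; indeg[2]->0 | ready=[1, 2] | order so far=[4, 5]
  pop 1: indeg[0]->0 | ready=[0, 2] | order so far=[4, 5, 1]
  pop 0: no out-edges | ready=[2] | order so far=[4, 5, 1, 0]
  pop 2: indeg[3]->0 | ready=[3] | order so far=[4, 5, 1, 0, 2]
  pop 3: no out-edges | ready=[] | order so far=[4, 5, 1, 0, 2, 3]
New canonical toposort: [4, 5, 1, 0, 2, 3]
Compare positions:
  Node 0: index 5 -> 3 (moved)
  Node 1: index 4 -> 2 (moved)
  Node 2: index 0 -> 4 (moved)
  Node 3: index 2 -> 5 (moved)
  Node 4: index 1 -> 0 (moved)
  Node 5: index 3 -> 1 (moved)
Nodes that changed position: 0 1 2 3 4 5

Answer: 0 1 2 3 4 5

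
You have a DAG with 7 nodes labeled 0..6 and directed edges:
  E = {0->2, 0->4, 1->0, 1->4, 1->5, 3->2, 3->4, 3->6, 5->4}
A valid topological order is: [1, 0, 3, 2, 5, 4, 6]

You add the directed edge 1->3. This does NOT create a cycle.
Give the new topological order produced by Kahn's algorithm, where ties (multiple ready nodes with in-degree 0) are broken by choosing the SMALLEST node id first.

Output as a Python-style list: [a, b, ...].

Answer: [1, 0, 3, 2, 5, 4, 6]

Derivation:
Old toposort: [1, 0, 3, 2, 5, 4, 6]
Added edge: 1->3
Position of 1 (0) < position of 3 (2). Old order still valid.
Run Kahn's algorithm (break ties by smallest node id):
  initial in-degrees: [1, 0, 2, 1, 4, 1, 1]
  ready (indeg=0): [1]
  pop 1: indeg[0]->0; indeg[3]->0; indeg[4]->3; indeg[5]->0 | ready=[0, 3, 5] | order so far=[1]
  pop 0: indeg[2]->1; indeg[4]->2 | ready=[3, 5] | order so far=[1, 0]
  pop 3: indeg[2]->0; indeg[4]->1; indeg[6]->0 | ready=[2, 5, 6] | order so far=[1, 0, 3]
  pop 2: no out-edges | ready=[5, 6] | order so far=[1, 0, 3, 2]
  pop 5: indeg[4]->0 | ready=[4, 6] | order so far=[1, 0, 3, 2, 5]
  pop 4: no out-edges | ready=[6] | order so far=[1, 0, 3, 2, 5, 4]
  pop 6: no out-edges | ready=[] | order so far=[1, 0, 3, 2, 5, 4, 6]
  Result: [1, 0, 3, 2, 5, 4, 6]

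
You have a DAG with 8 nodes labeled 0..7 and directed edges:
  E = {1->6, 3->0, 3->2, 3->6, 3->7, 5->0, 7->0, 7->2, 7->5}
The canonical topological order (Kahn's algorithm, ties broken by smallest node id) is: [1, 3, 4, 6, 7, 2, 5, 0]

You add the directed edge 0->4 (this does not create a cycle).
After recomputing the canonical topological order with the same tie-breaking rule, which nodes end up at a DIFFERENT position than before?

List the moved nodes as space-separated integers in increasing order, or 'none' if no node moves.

Old toposort: [1, 3, 4, 6, 7, 2, 5, 0]
Added edge 0->4
Recompute Kahn (smallest-id tiebreak):
  initial in-degrees: [3, 0, 2, 0, 1, 1, 2, 1]
  ready (indeg=0): [1, 3]
  pop 1: indeg[6]->1 | ready=[3] | order so far=[1]
  pop 3: indeg[0]->2; indeg[2]->1; indeg[6]->0; indeg[7]->0 | ready=[6, 7] | order so far=[1, 3]
  pop 6: no out-edges | ready=[7] | order so far=[1, 3, 6]
  pop 7: indeg[0]->1; indeg[2]->0; indeg[5]->0 | ready=[2, 5] | order so far=[1, 3, 6, 7]
  pop 2: no out-edges | ready=[5] | order so far=[1, 3, 6, 7, 2]
  pop 5: indeg[0]->0 | ready=[0] | order so far=[1, 3, 6, 7, 2, 5]
  pop 0: indeg[4]->0 | ready=[4] | order so far=[1, 3, 6, 7, 2, 5, 0]
  pop 4: no out-edges | ready=[] | order so far=[1, 3, 6, 7, 2, 5, 0, 4]
New canonical toposort: [1, 3, 6, 7, 2, 5, 0, 4]
Compare positions:
  Node 0: index 7 -> 6 (moved)
  Node 1: index 0 -> 0 (same)
  Node 2: index 5 -> 4 (moved)
  Node 3: index 1 -> 1 (same)
  Node 4: index 2 -> 7 (moved)
  Node 5: index 6 -> 5 (moved)
  Node 6: index 3 -> 2 (moved)
  Node 7: index 4 -> 3 (moved)
Nodes that changed position: 0 2 4 5 6 7

Answer: 0 2 4 5 6 7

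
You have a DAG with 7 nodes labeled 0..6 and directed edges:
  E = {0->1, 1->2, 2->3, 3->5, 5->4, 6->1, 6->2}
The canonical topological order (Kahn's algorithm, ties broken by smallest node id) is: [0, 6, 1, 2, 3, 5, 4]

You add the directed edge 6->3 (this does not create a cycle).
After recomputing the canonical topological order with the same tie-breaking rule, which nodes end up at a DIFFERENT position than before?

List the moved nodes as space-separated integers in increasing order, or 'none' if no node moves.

Answer: none

Derivation:
Old toposort: [0, 6, 1, 2, 3, 5, 4]
Added edge 6->3
Recompute Kahn (smallest-id tiebreak):
  initial in-degrees: [0, 2, 2, 2, 1, 1, 0]
  ready (indeg=0): [0, 6]
  pop 0: indeg[1]->1 | ready=[6] | order so far=[0]
  pop 6: indeg[1]->0; indeg[2]->1; indeg[3]->1 | ready=[1] | order so far=[0, 6]
  pop 1: indeg[2]->0 | ready=[2] | order so far=[0, 6, 1]
  pop 2: indeg[3]->0 | ready=[3] | order so far=[0, 6, 1, 2]
  pop 3: indeg[5]->0 | ready=[5] | order so far=[0, 6, 1, 2, 3]
  pop 5: indeg[4]->0 | ready=[4] | order so far=[0, 6, 1, 2, 3, 5]
  pop 4: no out-edges | ready=[] | order so far=[0, 6, 1, 2, 3, 5, 4]
New canonical toposort: [0, 6, 1, 2, 3, 5, 4]
Compare positions:
  Node 0: index 0 -> 0 (same)
  Node 1: index 2 -> 2 (same)
  Node 2: index 3 -> 3 (same)
  Node 3: index 4 -> 4 (same)
  Node 4: index 6 -> 6 (same)
  Node 5: index 5 -> 5 (same)
  Node 6: index 1 -> 1 (same)
Nodes that changed position: none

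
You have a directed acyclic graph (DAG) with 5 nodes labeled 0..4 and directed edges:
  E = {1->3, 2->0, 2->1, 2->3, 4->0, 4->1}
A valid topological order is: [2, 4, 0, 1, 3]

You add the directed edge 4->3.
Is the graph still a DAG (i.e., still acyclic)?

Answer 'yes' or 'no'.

Given toposort: [2, 4, 0, 1, 3]
Position of 4: index 1; position of 3: index 4
New edge 4->3: forward
Forward edge: respects the existing order. Still a DAG, same toposort still valid.
Still a DAG? yes

Answer: yes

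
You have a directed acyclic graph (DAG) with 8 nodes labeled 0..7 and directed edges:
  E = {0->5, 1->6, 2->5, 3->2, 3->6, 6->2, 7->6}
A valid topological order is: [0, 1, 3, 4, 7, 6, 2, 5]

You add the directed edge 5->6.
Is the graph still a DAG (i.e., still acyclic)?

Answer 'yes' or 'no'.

Answer: no

Derivation:
Given toposort: [0, 1, 3, 4, 7, 6, 2, 5]
Position of 5: index 7; position of 6: index 5
New edge 5->6: backward (u after v in old order)
Backward edge: old toposort is now invalid. Check if this creates a cycle.
Does 6 already reach 5? Reachable from 6: [2, 5, 6]. YES -> cycle!
Still a DAG? no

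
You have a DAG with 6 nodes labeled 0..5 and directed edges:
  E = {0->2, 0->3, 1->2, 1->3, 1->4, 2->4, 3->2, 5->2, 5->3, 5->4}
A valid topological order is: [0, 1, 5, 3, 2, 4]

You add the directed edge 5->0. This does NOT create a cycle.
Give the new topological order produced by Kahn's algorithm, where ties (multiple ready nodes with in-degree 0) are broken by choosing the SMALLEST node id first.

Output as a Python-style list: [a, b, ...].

Answer: [1, 5, 0, 3, 2, 4]

Derivation:
Old toposort: [0, 1, 5, 3, 2, 4]
Added edge: 5->0
Position of 5 (2) > position of 0 (0). Must reorder: 5 must now come before 0.
Run Kahn's algorithm (break ties by smallest node id):
  initial in-degrees: [1, 0, 4, 3, 3, 0]
  ready (indeg=0): [1, 5]
  pop 1: indeg[2]->3; indeg[3]->2; indeg[4]->2 | ready=[5] | order so far=[1]
  pop 5: indeg[0]->0; indeg[2]->2; indeg[3]->1; indeg[4]->1 | ready=[0] | order so far=[1, 5]
  pop 0: indeg[2]->1; indeg[3]->0 | ready=[3] | order so far=[1, 5, 0]
  pop 3: indeg[2]->0 | ready=[2] | order so far=[1, 5, 0, 3]
  pop 2: indeg[4]->0 | ready=[4] | order so far=[1, 5, 0, 3, 2]
  pop 4: no out-edges | ready=[] | order so far=[1, 5, 0, 3, 2, 4]
  Result: [1, 5, 0, 3, 2, 4]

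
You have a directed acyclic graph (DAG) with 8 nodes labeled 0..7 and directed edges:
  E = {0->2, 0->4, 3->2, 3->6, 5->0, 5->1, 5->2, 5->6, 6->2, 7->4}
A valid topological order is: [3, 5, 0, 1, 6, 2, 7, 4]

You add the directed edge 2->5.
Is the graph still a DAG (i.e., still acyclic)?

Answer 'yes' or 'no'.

Given toposort: [3, 5, 0, 1, 6, 2, 7, 4]
Position of 2: index 5; position of 5: index 1
New edge 2->5: backward (u after v in old order)
Backward edge: old toposort is now invalid. Check if this creates a cycle.
Does 5 already reach 2? Reachable from 5: [0, 1, 2, 4, 5, 6]. YES -> cycle!
Still a DAG? no

Answer: no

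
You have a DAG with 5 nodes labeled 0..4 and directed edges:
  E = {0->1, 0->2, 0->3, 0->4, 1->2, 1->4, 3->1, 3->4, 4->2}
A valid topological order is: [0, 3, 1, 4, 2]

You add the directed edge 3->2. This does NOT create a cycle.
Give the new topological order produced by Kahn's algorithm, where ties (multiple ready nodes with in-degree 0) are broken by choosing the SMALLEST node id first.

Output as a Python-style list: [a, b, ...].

Old toposort: [0, 3, 1, 4, 2]
Added edge: 3->2
Position of 3 (1) < position of 2 (4). Old order still valid.
Run Kahn's algorithm (break ties by smallest node id):
  initial in-degrees: [0, 2, 4, 1, 3]
  ready (indeg=0): [0]
  pop 0: indeg[1]->1; indeg[2]->3; indeg[3]->0; indeg[4]->2 | ready=[3] | order so far=[0]
  pop 3: indeg[1]->0; indeg[2]->2; indeg[4]->1 | ready=[1] | order so far=[0, 3]
  pop 1: indeg[2]->1; indeg[4]->0 | ready=[4] | order so far=[0, 3, 1]
  pop 4: indeg[2]->0 | ready=[2] | order so far=[0, 3, 1, 4]
  pop 2: no out-edges | ready=[] | order so far=[0, 3, 1, 4, 2]
  Result: [0, 3, 1, 4, 2]

Answer: [0, 3, 1, 4, 2]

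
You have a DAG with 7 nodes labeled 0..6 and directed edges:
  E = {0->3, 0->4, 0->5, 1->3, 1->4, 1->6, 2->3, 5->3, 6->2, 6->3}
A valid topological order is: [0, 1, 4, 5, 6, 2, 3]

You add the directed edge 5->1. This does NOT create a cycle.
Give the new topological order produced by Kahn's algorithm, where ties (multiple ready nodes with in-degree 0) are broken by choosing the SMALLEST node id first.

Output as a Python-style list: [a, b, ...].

Answer: [0, 5, 1, 4, 6, 2, 3]

Derivation:
Old toposort: [0, 1, 4, 5, 6, 2, 3]
Added edge: 5->1
Position of 5 (3) > position of 1 (1). Must reorder: 5 must now come before 1.
Run Kahn's algorithm (break ties by smallest node id):
  initial in-degrees: [0, 1, 1, 5, 2, 1, 1]
  ready (indeg=0): [0]
  pop 0: indeg[3]->4; indeg[4]->1; indeg[5]->0 | ready=[5] | order so far=[0]
  pop 5: indeg[1]->0; indeg[3]->3 | ready=[1] | order so far=[0, 5]
  pop 1: indeg[3]->2; indeg[4]->0; indeg[6]->0 | ready=[4, 6] | order so far=[0, 5, 1]
  pop 4: no out-edges | ready=[6] | order so far=[0, 5, 1, 4]
  pop 6: indeg[2]->0; indeg[3]->1 | ready=[2] | order so far=[0, 5, 1, 4, 6]
  pop 2: indeg[3]->0 | ready=[3] | order so far=[0, 5, 1, 4, 6, 2]
  pop 3: no out-edges | ready=[] | order so far=[0, 5, 1, 4, 6, 2, 3]
  Result: [0, 5, 1, 4, 6, 2, 3]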